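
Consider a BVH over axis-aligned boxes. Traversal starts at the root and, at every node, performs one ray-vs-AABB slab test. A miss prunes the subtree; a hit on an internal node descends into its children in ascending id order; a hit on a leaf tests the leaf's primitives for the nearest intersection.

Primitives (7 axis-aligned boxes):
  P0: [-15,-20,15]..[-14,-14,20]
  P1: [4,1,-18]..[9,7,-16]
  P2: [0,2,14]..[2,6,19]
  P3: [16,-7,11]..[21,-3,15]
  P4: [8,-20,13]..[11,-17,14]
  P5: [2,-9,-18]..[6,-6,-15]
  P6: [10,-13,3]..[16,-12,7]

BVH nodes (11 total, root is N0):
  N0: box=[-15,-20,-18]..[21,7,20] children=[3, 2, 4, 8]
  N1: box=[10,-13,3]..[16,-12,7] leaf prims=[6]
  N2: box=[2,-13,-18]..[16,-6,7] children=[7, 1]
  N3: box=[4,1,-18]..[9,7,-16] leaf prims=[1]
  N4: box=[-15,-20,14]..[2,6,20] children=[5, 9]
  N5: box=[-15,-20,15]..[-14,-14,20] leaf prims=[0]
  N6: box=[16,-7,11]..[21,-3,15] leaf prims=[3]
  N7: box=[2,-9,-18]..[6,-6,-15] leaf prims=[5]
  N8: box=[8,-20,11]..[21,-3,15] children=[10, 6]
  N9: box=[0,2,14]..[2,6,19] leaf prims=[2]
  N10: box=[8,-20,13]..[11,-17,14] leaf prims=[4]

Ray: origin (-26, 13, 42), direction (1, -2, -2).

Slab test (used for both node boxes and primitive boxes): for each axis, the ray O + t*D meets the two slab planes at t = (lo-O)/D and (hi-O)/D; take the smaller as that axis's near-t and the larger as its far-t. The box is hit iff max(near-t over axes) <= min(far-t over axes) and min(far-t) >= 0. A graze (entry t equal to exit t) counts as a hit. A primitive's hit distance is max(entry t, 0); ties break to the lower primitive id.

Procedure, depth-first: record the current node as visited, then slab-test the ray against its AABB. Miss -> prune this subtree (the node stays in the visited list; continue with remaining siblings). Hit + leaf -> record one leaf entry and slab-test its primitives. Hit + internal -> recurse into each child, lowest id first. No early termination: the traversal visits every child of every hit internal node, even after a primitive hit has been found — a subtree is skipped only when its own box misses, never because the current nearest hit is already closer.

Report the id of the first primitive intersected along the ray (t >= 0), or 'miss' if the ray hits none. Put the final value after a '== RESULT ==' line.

Walk:
N0 x:[11,47] y:[3,33/2] z:[11,30] -> hit [11,33/2], descend [2, 3, 4, 8]
  N2 x:[28,42] y:[19/2,13] z:[35/2,30] -> miss, prune
  N3 x:[30,35] y:[3,6] z:[29,30] -> miss, prune
  N4 x:[11,28] y:[7/2,33/2] z:[11,14] -> hit [11,14], descend [5, 9]
    N5 x:[11,12] y:[27/2,33/2] z:[11,27/2] -> miss, prune
    N9 x:[26,28] y:[7/2,11/2] z:[23/2,14] -> miss, prune
  N8 x:[34,47] y:[8,33/2] z:[27/2,31/2] -> miss, prune

Summary -> nodes [0, 2, 3, 4, 5, 9, 8]; box-tests=7; leaf-entries=0; first=miss

== RESULT ==
miss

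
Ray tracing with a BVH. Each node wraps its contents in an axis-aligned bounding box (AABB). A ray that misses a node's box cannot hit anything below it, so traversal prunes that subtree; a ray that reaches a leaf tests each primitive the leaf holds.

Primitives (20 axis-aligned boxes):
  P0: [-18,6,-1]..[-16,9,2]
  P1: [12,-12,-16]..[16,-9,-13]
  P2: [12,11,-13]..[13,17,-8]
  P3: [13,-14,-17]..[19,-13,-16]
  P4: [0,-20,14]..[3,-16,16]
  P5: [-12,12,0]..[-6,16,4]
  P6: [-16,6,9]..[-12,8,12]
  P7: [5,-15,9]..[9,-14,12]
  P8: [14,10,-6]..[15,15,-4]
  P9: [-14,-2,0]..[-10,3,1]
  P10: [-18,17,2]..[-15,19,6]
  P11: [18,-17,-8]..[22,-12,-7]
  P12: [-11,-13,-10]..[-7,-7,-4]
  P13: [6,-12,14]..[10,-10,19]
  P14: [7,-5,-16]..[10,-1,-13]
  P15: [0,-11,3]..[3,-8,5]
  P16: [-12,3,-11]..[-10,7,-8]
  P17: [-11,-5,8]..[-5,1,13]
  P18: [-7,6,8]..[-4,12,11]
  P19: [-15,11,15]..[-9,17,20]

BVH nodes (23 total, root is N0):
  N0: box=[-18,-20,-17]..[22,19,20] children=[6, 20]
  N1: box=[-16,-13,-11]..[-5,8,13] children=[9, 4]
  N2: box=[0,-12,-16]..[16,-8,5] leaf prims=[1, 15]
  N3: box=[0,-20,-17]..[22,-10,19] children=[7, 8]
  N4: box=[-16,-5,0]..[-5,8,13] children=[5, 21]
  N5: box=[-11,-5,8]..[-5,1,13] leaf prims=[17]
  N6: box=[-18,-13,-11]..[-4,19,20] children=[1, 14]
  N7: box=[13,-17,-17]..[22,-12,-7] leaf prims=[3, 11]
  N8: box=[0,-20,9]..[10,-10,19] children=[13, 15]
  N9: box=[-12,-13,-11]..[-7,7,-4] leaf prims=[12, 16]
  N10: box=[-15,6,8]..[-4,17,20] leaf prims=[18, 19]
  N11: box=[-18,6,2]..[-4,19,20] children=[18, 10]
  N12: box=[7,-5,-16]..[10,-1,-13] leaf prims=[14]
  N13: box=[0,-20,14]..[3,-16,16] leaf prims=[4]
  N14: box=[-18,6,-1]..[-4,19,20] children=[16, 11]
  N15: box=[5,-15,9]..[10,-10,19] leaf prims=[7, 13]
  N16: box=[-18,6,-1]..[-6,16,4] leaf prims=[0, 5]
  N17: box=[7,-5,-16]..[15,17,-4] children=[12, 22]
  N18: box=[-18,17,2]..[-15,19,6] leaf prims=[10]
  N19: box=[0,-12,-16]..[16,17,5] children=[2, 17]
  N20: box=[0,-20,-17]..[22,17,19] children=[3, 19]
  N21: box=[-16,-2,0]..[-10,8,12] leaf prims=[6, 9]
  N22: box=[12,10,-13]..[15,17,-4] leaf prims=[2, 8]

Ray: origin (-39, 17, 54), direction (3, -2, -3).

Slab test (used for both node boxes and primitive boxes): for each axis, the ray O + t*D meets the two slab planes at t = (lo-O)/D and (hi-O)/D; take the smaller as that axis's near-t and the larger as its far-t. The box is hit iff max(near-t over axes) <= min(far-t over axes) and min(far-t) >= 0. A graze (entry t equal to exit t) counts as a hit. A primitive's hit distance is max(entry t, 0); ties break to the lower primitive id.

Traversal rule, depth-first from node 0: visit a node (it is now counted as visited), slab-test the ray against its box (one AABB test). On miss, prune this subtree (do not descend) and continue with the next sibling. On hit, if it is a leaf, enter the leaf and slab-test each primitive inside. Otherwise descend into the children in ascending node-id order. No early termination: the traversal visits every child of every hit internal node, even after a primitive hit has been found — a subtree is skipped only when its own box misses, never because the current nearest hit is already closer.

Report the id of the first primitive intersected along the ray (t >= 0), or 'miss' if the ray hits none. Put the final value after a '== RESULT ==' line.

Walk:
N0 x:[7,61/3] y:[-1,37/2] z:[34/3,71/3] -> hit [34/3,37/2], descend [6, 20]
  N6 x:[7,35/3] y:[-1,15] z:[34/3,65/3] -> hit [34/3,35/3], descend [1, 14]
    N1 x:[23/3,34/3] y:[9/2,15] z:[41/3,65/3] -> miss, prune
    N14 x:[7,35/3] y:[-1,11/2] z:[34/3,55/3] -> miss, prune
  N20 x:[13,61/3] y:[0,37/2] z:[35/3,71/3] -> hit [13,37/2], descend [3, 19]
    N3 x:[13,61/3] y:[27/2,37/2] z:[35/3,71/3] -> hit [27/2,37/2], descend [7, 8]
      N7 x:[52/3,61/3] y:[29/2,17] z:[61/3,71/3] -> miss, prune
      N8 x:[13,49/3] y:[27/2,37/2] z:[35/3,15] -> hit [27/2,15], descend [13, 15]
        N13 x:[13,14] y:[33/2,37/2] z:[38/3,40/3] -> miss, prune
        N15 x:[44/3,49/3] y:[27/2,16] z:[35/3,15] -> hit [44/3,15] leaf, test {P7(miss), P13(miss)}
    N19 x:[13,55/3] y:[0,29/2] z:[49/3,70/3] -> miss, prune

Visited [0, 6, 1, 14, 20, 3, 7, 8, 13, 15, 19]. Tests: 11 box, 1 leaf. Nearest: miss.

== RESULT ==
miss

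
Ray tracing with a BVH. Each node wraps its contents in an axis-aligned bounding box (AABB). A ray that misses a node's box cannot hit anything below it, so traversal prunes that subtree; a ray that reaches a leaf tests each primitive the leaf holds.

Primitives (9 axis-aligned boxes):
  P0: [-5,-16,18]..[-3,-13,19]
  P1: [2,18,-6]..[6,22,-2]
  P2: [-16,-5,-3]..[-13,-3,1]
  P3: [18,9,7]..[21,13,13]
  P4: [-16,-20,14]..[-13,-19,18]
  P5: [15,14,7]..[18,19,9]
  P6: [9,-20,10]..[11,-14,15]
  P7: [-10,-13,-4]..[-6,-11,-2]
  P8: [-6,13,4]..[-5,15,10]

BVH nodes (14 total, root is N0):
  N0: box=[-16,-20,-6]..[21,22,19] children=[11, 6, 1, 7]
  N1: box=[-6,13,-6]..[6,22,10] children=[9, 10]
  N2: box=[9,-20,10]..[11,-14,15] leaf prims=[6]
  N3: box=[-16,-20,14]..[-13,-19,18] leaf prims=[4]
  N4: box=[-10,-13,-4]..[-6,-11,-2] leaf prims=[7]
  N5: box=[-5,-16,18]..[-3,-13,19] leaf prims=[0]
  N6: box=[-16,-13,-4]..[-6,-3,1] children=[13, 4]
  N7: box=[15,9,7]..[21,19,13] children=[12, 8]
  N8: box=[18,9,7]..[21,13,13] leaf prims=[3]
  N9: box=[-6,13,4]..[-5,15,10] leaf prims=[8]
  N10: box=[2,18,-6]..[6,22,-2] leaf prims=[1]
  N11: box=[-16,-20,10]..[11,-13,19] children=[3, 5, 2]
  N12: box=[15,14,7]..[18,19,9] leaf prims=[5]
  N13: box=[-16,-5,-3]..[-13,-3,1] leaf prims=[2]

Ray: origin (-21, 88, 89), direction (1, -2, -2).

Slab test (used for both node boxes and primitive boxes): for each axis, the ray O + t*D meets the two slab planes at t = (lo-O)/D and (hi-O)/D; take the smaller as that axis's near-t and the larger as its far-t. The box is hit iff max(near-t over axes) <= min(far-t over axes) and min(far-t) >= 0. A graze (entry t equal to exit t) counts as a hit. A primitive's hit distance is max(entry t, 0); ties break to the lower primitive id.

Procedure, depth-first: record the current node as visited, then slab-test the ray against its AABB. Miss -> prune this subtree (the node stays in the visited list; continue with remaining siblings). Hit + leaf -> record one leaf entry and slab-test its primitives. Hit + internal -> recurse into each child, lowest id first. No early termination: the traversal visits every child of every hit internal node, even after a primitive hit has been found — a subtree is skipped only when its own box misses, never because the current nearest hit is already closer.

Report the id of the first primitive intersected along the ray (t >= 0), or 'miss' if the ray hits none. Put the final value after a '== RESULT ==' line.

Traverse from the root:
N0 x:[5,42] y:[33,54] z:[35,95/2] -> hit [35,42], descend [1, 6, 7, 11]
  N1 x:[15,27] y:[33,75/2] z:[79/2,95/2] -> miss, prune
  N6 x:[5,15] y:[91/2,101/2] z:[44,93/2] -> miss, prune
  N7 x:[36,42] y:[69/2,79/2] z:[38,41] -> hit [38,79/2], descend [8, 12]
    N8 x:[39,42] y:[75/2,79/2] z:[38,41] -> hit [39,79/2] leaf, test {P3@t=39}
    N12 x:[36,39] y:[69/2,37] z:[40,41] -> miss, prune
  N11 x:[5,32] y:[101/2,54] z:[35,79/2] -> miss, prune

7 AABB tests over nodes [0, 1, 6, 7, 8, 12, 11]; 1 leaf entered; closest P3.

== RESULT ==
3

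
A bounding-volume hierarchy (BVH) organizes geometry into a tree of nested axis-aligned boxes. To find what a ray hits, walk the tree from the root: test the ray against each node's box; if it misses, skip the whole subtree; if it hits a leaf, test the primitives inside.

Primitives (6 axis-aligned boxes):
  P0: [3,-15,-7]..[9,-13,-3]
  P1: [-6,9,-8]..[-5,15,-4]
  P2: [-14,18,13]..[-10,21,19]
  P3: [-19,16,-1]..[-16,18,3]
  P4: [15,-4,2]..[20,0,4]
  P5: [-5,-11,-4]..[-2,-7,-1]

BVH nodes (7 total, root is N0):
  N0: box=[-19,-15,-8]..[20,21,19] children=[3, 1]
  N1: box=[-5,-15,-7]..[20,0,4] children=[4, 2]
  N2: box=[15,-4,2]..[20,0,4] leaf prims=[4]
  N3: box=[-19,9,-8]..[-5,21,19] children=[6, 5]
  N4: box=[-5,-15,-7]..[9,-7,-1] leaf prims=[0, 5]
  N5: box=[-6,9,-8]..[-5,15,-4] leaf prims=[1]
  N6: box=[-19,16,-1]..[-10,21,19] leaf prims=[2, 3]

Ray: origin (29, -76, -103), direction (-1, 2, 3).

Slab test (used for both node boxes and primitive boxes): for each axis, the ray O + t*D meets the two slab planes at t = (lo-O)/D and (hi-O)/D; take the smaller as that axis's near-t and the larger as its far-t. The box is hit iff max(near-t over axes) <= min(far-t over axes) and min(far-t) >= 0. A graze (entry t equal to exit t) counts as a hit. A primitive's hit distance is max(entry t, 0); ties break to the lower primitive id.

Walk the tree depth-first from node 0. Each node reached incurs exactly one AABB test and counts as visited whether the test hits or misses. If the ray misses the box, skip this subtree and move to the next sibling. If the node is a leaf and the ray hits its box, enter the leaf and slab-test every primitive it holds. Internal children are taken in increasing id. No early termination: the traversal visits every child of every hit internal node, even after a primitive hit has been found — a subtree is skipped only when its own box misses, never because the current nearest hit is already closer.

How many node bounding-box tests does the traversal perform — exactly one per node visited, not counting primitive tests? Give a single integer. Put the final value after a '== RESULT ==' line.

Trace the traversal:
N0 x:[9,48] y:[61/2,97/2] z:[95/3,122/3] -> hit [95/3,122/3], descend [1, 3]
  N1 x:[9,34] y:[61/2,38] z:[32,107/3] -> hit [32,34], descend [2, 4]
    N2 x:[9,14] y:[36,38] z:[35,107/3] -> miss, prune
    N4 x:[20,34] y:[61/2,69/2] z:[32,34] -> hit [32,34] leaf, test {P0(miss), P5@t=33}
  N3 x:[34,48] y:[85/2,97/2] z:[95/3,122/3] -> miss, prune

Summary -> nodes [0, 1, 2, 4, 3]; box-tests=5; leaf-entries=1; first=P5

== RESULT ==
5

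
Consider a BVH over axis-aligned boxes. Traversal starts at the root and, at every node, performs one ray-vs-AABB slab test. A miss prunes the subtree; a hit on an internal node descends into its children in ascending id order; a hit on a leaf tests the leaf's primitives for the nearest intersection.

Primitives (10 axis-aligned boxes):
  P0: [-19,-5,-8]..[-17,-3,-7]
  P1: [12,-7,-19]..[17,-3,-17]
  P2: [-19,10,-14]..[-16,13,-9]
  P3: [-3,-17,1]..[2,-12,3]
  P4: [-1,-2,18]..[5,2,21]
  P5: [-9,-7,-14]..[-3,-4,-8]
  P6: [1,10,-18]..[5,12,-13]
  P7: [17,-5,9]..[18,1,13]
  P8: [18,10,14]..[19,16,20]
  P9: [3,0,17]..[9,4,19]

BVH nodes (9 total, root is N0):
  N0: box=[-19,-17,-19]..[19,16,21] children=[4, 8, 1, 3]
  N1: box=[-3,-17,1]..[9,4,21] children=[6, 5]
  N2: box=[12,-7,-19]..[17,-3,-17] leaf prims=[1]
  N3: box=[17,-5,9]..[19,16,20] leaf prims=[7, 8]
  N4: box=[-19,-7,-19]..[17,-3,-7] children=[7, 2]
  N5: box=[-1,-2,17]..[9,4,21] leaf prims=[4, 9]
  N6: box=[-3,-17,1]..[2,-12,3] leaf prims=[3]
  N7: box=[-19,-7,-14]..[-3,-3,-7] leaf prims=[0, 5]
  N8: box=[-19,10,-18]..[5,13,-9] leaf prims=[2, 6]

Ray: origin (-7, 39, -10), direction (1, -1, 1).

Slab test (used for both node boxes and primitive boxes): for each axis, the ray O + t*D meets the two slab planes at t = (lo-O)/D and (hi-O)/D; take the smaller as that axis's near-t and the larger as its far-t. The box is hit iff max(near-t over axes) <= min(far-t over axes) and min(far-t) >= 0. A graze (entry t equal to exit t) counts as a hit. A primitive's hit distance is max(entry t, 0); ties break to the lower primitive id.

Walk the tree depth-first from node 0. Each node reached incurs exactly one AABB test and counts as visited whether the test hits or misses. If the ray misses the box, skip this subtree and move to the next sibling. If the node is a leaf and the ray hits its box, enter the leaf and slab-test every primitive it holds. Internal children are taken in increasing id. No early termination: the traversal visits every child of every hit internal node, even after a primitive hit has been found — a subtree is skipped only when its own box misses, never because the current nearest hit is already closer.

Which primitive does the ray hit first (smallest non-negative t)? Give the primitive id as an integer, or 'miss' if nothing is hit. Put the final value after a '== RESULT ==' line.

Trace the traversal:
N0 x:[-12,26] y:[23,56] z:[-9,31] -> hit [23,26], descend [1, 3, 4, 8]
  N1 x:[4,16] y:[35,56] z:[11,31] -> miss, prune
  N3 x:[24,26] y:[23,44] z:[19,30] -> hit [24,26] leaf, test {P7(miss), P8@t=25}
  N4 x:[-12,24] y:[42,46] z:[-9,3] -> miss, prune
  N8 x:[-12,12] y:[26,29] z:[-8,1] -> miss, prune

Summary -> nodes [0, 1, 3, 4, 8]; box-tests=5; leaf-entries=1; first=P8

== RESULT ==
8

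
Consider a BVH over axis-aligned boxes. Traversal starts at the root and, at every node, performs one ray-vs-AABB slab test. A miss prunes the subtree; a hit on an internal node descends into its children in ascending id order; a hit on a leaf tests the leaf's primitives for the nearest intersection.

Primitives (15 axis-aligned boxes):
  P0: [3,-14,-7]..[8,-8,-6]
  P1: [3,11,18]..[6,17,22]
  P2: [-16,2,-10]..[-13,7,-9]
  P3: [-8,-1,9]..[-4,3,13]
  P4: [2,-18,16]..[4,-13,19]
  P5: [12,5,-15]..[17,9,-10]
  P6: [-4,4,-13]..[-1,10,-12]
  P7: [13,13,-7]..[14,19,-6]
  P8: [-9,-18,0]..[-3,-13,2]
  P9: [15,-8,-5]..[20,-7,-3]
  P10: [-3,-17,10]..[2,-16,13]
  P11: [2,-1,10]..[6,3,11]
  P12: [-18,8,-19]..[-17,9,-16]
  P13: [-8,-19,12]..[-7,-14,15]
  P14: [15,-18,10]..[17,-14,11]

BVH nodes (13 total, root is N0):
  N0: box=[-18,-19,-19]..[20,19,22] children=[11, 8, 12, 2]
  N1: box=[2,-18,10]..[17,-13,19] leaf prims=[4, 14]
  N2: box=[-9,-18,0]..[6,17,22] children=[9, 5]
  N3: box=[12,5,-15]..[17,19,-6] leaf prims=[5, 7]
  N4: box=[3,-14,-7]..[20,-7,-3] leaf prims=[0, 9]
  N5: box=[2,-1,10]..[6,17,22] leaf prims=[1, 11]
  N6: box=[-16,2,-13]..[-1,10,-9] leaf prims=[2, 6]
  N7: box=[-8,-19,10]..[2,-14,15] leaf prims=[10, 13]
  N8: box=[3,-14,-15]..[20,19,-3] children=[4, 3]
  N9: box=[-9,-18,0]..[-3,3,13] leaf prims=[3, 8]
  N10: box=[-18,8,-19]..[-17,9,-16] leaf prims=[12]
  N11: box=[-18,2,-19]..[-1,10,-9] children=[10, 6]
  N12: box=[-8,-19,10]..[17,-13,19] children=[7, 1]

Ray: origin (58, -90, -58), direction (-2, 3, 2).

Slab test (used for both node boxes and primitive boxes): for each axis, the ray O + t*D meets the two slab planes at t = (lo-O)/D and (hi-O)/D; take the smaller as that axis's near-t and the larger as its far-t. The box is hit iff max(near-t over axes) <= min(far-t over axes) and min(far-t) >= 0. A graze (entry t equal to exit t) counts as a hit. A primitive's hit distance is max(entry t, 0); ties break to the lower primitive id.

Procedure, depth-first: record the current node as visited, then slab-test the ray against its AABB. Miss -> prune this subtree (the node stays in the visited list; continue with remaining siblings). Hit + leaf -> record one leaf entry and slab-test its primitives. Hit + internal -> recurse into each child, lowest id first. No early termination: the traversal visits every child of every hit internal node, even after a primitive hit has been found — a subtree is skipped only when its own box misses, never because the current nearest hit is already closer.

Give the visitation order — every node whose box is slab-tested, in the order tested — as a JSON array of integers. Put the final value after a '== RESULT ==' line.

Walk:
N0 x:[19,38] y:[71/3,109/3] z:[39/2,40] -> hit [71/3,109/3], descend [2, 8, 11, 12]
  N2 x:[26,67/2] y:[24,107/3] z:[29,40] -> hit [29,67/2], descend [5, 9]
    N5 x:[26,28] y:[89/3,107/3] z:[34,40] -> miss, prune
    N9 x:[61/2,67/2] y:[24,31] z:[29,71/2] -> hit [61/2,31] leaf, test {P3(miss), P8(miss)}
  N8 x:[19,55/2] y:[76/3,109/3] z:[43/2,55/2] -> hit [76/3,55/2], descend [3, 4]
    N3 x:[41/2,23] y:[95/3,109/3] z:[43/2,26] -> miss, prune
    N4 x:[19,55/2] y:[76/3,83/3] z:[51/2,55/2] -> hit [51/2,55/2] leaf, test {P0@t=51/2, P9(miss)}
  N11 x:[59/2,38] y:[92/3,100/3] z:[39/2,49/2] -> miss, prune
  N12 x:[41/2,33] y:[71/3,77/3] z:[34,77/2] -> miss, prune

9 AABB tests over nodes [0, 2, 5, 9, 8, 3, 4, 11, 12]; 2 leaves entered; closest P0.

== RESULT ==
[0, 2, 5, 9, 8, 3, 4, 11, 12]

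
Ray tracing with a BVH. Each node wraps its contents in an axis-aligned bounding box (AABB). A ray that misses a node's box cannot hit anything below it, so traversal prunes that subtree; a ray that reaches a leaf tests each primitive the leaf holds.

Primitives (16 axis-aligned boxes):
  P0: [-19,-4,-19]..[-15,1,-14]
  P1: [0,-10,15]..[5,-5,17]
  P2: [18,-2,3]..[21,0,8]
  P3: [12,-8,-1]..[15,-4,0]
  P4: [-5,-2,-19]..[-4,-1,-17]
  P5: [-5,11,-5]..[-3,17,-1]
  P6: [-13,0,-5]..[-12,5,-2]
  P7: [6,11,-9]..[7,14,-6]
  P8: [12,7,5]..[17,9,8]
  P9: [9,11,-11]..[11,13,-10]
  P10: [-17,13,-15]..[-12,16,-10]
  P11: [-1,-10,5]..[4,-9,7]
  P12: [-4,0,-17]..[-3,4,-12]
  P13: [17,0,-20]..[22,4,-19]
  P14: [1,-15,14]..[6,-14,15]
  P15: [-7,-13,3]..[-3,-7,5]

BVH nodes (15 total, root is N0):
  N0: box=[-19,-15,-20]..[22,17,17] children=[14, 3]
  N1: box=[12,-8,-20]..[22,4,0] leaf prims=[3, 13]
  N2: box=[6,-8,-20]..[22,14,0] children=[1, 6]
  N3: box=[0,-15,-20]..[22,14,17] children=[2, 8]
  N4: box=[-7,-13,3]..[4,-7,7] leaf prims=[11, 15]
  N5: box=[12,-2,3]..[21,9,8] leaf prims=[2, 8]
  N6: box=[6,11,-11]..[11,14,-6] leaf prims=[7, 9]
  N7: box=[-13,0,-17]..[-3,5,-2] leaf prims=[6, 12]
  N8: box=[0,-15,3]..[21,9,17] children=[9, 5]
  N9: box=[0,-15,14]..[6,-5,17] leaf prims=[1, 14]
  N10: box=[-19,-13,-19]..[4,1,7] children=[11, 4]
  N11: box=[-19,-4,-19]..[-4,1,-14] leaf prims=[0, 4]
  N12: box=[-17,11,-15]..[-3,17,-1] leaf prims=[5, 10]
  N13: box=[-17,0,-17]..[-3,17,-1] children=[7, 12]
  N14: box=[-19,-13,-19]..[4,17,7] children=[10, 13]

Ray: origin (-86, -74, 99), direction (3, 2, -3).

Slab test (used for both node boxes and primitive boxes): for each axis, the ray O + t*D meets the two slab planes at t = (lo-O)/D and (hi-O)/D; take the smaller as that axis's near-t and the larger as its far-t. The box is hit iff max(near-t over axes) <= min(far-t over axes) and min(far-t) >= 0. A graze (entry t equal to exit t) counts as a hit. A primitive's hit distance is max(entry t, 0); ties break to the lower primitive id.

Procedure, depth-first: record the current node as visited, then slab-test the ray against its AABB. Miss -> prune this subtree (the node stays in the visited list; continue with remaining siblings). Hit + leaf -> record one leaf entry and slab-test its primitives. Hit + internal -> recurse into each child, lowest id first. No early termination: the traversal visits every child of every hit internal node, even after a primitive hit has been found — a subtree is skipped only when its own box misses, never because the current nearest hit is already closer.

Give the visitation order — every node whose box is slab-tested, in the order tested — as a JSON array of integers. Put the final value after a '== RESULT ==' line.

Traverse from the root:
N0 x:[67/3,36] y:[59/2,91/2] z:[82/3,119/3] -> hit [59/2,36], descend [3, 14]
  N3 x:[86/3,36] y:[59/2,44] z:[82/3,119/3] -> hit [59/2,36], descend [2, 8]
    N2 x:[92/3,36] y:[33,44] z:[33,119/3] -> hit [33,36], descend [1, 6]
      N1 x:[98/3,36] y:[33,39] z:[33,119/3] -> hit [33,36] leaf, test {P3@t=33, P13(miss)}
      N6 x:[92/3,97/3] y:[85/2,44] z:[35,110/3] -> miss, prune
    N8 x:[86/3,107/3] y:[59/2,83/2] z:[82/3,32] -> hit [59/2,32], descend [5, 9]
      N5 x:[98/3,107/3] y:[36,83/2] z:[91/3,32] -> miss, prune
      N9 x:[86/3,92/3] y:[59/2,69/2] z:[82/3,85/3] -> miss, prune
  N14 x:[67/3,30] y:[61/2,91/2] z:[92/3,118/3] -> miss, prune

9 AABB tests over nodes [0, 3, 2, 1, 6, 8, 5, 9, 14]; 1 leaf entered; closest P3.

== RESULT ==
[0, 3, 2, 1, 6, 8, 5, 9, 14]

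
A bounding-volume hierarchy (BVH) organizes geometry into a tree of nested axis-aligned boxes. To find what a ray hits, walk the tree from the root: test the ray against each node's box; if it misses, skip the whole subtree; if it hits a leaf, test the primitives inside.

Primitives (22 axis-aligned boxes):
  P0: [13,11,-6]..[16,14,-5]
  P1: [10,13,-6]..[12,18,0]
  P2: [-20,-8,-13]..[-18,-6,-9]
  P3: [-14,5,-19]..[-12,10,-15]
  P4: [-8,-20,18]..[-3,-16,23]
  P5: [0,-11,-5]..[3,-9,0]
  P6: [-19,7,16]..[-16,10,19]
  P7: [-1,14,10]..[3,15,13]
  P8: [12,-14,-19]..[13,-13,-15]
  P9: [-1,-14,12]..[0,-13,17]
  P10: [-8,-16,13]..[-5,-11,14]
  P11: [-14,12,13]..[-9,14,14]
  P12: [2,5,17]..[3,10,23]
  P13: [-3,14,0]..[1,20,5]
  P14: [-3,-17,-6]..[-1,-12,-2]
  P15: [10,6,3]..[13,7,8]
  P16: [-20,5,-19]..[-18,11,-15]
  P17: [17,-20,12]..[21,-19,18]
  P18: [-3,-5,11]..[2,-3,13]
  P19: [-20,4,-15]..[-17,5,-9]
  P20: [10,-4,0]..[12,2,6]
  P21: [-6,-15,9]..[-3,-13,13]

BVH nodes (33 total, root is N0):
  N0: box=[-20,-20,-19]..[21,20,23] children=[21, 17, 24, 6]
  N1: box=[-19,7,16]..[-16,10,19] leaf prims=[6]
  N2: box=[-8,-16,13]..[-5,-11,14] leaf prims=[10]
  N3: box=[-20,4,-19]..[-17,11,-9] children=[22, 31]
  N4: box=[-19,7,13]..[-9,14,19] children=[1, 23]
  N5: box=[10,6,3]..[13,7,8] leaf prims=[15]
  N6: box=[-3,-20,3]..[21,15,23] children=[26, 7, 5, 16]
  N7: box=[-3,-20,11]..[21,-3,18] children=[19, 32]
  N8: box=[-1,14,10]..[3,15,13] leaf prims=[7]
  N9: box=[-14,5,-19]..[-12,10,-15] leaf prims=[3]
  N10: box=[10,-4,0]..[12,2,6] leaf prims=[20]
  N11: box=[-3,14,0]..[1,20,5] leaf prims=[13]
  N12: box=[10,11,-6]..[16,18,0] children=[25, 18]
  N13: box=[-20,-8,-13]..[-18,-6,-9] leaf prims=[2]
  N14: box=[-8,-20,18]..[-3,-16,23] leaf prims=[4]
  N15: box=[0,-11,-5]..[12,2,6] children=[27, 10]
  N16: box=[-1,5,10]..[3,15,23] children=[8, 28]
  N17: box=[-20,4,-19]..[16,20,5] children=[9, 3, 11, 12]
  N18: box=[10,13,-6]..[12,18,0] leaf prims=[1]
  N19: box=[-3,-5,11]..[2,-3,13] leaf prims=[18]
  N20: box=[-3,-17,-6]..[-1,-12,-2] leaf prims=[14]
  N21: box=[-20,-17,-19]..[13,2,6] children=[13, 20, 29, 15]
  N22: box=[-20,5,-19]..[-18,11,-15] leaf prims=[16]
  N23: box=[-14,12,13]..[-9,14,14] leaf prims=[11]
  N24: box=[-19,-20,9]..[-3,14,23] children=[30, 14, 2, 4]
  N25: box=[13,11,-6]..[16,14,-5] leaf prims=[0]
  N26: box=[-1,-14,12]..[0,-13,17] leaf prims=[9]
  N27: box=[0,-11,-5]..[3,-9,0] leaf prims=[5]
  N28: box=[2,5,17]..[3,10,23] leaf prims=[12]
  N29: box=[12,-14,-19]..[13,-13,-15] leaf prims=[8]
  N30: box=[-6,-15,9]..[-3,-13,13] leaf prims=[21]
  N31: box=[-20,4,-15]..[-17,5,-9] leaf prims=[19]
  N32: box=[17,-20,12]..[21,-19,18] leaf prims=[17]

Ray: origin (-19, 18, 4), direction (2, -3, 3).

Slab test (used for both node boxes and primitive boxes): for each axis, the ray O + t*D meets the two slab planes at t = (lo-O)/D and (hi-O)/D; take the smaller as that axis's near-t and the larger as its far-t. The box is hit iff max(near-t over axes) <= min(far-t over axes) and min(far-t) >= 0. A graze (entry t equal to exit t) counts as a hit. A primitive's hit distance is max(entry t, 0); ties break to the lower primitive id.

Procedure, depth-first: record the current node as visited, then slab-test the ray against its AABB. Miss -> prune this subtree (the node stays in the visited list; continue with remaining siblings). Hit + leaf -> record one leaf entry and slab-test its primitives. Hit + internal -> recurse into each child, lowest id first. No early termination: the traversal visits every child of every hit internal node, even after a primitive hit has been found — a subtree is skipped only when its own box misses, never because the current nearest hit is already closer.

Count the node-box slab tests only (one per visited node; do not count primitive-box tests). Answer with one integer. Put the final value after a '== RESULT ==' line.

Trace the traversal:
N0 x:[-1/2,20] y:[-2/3,38/3] z:[-23/3,19/3] -> hit [-1/2,19/3], descend [6, 17, 21, 24]
  N6 x:[8,20] y:[1,38/3] z:[-1/3,19/3] -> miss, prune
  N17 x:[-1/2,35/2] y:[-2/3,14/3] z:[-23/3,1/3] -> hit [-1/2,1/3], descend [3, 9, 11, 12]
    N3 x:[-1/2,1] y:[7/3,14/3] z:[-23/3,-13/3] -> miss, prune
    N9 x:[5/2,7/2] y:[8/3,13/3] z:[-23/3,-19/3] -> miss, prune
    N11 x:[8,10] y:[-2/3,4/3] z:[-4/3,1/3] -> miss, prune
    N12 x:[29/2,35/2] y:[0,7/3] z:[-10/3,-4/3] -> miss, prune
  N21 x:[-1/2,16] y:[16/3,35/3] z:[-23/3,2/3] -> miss, prune
  N24 x:[0,8] y:[4/3,38/3] z:[5/3,19/3] -> hit [5/3,19/3], descend [2, 4, 14, 30]
    N2 x:[11/2,7] y:[29/3,34/3] z:[3,10/3] -> miss, prune
    N4 x:[0,5] y:[4/3,11/3] z:[3,5] -> hit [3,11/3], descend [1, 23]
      N1 x:[0,3/2] y:[8/3,11/3] z:[4,5] -> miss, prune
      N23 x:[5/2,5] y:[4/3,2] z:[3,10/3] -> miss, prune
    N14 x:[11/2,8] y:[34/3,38/3] z:[14/3,19/3] -> miss, prune
    N30 x:[13/2,8] y:[31/3,11] z:[5/3,3] -> miss, prune

order=[0, 6, 17, 3, 9, 11, 12, 21, 24, 2, 4, 1, 23, 14, 30]  |boxes|=15  |leaves|=0  hit=miss

== RESULT ==
15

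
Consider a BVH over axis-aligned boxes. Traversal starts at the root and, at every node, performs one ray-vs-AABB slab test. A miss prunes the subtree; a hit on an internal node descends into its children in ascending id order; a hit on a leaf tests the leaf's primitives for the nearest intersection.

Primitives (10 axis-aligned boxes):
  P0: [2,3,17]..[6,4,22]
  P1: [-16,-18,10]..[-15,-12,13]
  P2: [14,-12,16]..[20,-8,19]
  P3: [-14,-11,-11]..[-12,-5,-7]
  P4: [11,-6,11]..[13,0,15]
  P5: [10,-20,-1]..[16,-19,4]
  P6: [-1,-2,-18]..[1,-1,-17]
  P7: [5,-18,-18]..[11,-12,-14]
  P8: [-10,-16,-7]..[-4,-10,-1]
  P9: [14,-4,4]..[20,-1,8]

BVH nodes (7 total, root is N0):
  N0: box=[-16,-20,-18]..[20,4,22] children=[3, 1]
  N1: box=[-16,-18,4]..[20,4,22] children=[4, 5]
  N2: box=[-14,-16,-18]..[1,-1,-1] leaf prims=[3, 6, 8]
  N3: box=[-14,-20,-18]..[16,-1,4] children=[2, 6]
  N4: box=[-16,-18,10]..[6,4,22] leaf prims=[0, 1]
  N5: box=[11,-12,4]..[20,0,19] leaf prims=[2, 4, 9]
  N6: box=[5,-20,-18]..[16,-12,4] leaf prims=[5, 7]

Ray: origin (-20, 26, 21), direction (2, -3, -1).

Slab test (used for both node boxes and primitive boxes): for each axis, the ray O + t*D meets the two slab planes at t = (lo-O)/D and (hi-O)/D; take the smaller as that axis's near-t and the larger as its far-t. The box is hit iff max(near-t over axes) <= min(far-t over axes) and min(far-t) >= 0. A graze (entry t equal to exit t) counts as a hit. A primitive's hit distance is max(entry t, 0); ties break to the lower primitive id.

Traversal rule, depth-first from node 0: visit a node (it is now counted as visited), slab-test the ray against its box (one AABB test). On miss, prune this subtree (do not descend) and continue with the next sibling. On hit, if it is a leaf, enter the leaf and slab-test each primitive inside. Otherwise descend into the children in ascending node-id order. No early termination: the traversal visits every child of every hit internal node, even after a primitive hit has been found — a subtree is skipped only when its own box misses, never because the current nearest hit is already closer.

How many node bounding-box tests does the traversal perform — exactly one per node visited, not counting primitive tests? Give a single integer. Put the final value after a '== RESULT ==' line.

Trace the traversal:
N0 x:[2,20] y:[22/3,46/3] z:[-1,39] -> hit [22/3,46/3], descend [1, 3]
  N1 x:[2,20] y:[22/3,44/3] z:[-1,17] -> hit [22/3,44/3], descend [4, 5]
    N4 x:[2,13] y:[22/3,44/3] z:[-1,11] -> hit [22/3,11] leaf, test {P0(miss), P1(miss)}
    N5 x:[31/2,20] y:[26/3,38/3] z:[2,17] -> miss, prune
  N3 x:[3,18] y:[9,46/3] z:[17,39] -> miss, prune

order=[0, 1, 4, 5, 3]  |boxes|=5  |leaves|=1  hit=miss

== RESULT ==
5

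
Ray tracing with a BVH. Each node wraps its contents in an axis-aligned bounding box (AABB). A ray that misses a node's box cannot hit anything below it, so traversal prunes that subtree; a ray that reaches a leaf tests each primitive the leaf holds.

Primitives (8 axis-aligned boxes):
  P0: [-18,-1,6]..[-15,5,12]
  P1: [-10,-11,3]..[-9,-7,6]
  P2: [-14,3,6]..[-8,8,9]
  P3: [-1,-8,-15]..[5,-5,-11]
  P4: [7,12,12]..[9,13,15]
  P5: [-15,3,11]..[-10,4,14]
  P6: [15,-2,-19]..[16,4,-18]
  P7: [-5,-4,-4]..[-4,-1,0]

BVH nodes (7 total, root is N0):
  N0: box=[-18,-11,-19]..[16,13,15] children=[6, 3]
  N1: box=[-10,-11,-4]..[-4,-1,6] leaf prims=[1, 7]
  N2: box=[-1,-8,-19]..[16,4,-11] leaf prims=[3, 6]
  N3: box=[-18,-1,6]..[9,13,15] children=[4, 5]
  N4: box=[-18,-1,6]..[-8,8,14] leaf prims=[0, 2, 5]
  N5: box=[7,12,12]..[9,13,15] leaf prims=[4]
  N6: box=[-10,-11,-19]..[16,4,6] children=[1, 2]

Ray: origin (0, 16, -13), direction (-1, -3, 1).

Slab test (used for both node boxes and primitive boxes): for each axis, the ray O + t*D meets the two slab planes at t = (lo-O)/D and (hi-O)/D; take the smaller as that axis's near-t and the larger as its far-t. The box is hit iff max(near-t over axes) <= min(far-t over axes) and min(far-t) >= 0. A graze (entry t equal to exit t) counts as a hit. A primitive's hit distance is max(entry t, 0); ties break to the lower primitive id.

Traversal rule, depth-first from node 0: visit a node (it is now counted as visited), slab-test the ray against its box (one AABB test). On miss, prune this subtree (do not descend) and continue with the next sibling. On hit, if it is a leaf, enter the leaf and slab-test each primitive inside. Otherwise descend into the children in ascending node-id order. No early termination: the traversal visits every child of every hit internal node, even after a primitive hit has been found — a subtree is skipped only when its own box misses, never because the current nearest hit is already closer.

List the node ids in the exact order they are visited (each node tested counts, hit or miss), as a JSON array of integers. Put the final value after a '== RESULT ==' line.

Walk:
N0 x:[-16,18] y:[1,9] z:[-6,28] -> hit [1,9], descend [3, 6]
  N3 x:[-9,18] y:[1,17/3] z:[19,28] -> miss, prune
  N6 x:[-16,10] y:[4,9] z:[-6,19] -> hit [4,9], descend [1, 2]
    N1 x:[4,10] y:[17/3,9] z:[9,19] -> hit [9,9] leaf, test {P1(miss), P7(miss)}
    N2 x:[-16,1] y:[4,8] z:[-6,2] -> miss, prune

5 AABB tests over nodes [0, 3, 6, 1, 2]; 1 leaf entered; closest miss.

== RESULT ==
[0, 3, 6, 1, 2]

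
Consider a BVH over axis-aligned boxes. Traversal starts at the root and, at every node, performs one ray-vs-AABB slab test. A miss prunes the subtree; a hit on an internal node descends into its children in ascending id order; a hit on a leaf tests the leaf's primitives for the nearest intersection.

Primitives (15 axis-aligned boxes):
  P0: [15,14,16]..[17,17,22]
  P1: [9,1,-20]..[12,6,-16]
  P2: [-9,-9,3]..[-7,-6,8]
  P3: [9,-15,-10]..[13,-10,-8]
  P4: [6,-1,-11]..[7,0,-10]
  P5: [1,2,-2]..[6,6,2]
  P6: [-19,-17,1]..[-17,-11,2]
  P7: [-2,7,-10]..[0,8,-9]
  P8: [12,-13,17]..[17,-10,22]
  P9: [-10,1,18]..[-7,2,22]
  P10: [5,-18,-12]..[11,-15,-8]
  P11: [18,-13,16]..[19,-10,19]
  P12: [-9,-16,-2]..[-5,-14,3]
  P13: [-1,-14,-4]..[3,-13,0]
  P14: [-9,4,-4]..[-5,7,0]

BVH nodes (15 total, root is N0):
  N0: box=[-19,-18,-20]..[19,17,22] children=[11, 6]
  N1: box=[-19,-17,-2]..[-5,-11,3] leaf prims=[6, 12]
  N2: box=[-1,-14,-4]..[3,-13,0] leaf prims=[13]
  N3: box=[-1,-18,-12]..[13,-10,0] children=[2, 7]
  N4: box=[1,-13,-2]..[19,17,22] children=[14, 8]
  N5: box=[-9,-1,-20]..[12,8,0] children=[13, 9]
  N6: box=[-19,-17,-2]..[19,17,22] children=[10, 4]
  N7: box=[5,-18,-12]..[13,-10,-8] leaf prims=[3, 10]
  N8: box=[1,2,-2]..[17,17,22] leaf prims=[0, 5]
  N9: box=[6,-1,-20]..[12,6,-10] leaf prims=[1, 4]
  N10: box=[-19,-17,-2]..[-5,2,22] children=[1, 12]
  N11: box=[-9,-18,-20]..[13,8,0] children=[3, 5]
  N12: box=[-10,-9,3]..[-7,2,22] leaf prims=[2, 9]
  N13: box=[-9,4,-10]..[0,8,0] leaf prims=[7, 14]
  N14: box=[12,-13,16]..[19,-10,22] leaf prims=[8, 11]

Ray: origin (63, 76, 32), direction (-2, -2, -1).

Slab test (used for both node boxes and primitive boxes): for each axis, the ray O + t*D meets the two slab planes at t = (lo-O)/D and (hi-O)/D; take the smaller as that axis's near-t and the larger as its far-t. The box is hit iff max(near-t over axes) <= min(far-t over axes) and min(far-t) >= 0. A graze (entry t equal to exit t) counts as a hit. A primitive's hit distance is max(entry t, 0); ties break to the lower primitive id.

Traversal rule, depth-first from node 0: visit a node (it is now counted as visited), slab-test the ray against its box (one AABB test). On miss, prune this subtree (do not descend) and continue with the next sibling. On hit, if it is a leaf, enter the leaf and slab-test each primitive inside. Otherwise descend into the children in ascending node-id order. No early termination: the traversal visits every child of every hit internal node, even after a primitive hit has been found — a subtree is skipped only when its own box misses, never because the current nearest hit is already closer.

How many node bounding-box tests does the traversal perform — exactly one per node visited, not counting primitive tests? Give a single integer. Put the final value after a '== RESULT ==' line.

Walk:
N0 x:[22,41] y:[59/2,47] z:[10,52] -> hit [59/2,41], descend [6, 11]
  N6 x:[22,41] y:[59/2,93/2] z:[10,34] -> hit [59/2,34], descend [4, 10]
    N4 x:[22,31] y:[59/2,89/2] z:[10,34] -> hit [59/2,31], descend [8, 14]
      N8 x:[23,31] y:[59/2,37] z:[10,34] -> hit [59/2,31] leaf, test {P0(miss), P5(miss)}
      N14 x:[22,51/2] y:[43,89/2] z:[10,16] -> miss, prune
    N10 x:[34,41] y:[37,93/2] z:[10,34] -> miss, prune
  N11 x:[25,36] y:[34,47] z:[32,52] -> hit [34,36], descend [3, 5]
    N3 x:[25,32] y:[43,47] z:[32,44] -> miss, prune
    N5 x:[51/2,36] y:[34,77/2] z:[32,52] -> hit [34,36], descend [9, 13]
      N9 x:[51/2,57/2] y:[35,77/2] z:[42,52] -> miss, prune
      N13 x:[63/2,36] y:[34,36] z:[32,42] -> hit [34,36] leaf, test {P7(miss), P14@t=69/2}

Summary -> nodes [0, 6, 4, 8, 14, 10, 11, 3, 5, 9, 13]; box-tests=11; leaf-entries=2; first=P14

== RESULT ==
11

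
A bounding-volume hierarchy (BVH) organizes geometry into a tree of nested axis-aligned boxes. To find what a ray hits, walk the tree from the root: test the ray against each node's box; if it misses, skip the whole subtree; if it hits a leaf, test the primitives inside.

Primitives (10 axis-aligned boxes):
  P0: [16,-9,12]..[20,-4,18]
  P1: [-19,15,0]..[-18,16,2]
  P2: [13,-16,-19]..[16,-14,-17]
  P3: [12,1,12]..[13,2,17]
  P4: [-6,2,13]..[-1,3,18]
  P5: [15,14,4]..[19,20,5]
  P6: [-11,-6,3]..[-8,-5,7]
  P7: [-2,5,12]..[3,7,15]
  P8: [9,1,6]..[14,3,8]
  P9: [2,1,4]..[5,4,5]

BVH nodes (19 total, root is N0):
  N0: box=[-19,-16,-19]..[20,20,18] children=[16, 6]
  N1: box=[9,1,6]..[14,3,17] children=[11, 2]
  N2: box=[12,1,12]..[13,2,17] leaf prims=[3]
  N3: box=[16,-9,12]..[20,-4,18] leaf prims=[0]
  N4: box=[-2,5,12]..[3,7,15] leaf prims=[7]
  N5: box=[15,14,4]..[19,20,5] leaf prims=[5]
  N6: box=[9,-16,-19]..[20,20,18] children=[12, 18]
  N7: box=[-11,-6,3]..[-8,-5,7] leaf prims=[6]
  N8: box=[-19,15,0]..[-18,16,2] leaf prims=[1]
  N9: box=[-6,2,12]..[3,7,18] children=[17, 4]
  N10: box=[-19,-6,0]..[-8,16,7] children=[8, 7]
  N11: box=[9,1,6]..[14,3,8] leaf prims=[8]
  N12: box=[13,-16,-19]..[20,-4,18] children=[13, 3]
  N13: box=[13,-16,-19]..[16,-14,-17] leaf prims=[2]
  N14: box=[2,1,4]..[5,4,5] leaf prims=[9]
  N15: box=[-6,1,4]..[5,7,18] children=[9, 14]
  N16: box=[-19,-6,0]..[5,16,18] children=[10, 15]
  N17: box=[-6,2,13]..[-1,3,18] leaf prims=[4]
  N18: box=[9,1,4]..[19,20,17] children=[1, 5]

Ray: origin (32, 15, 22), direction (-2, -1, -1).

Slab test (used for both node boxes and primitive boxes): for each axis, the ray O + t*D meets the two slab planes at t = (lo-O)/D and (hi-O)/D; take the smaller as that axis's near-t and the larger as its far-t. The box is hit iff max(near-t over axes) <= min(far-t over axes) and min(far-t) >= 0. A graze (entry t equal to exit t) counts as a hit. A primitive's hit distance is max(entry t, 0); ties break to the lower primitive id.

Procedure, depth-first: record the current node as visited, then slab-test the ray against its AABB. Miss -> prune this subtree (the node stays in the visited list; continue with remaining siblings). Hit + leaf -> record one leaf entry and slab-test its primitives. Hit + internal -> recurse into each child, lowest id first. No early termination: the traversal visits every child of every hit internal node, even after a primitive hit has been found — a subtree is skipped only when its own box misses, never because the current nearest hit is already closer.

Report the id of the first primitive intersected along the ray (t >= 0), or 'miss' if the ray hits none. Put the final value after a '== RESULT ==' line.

Trace the traversal:
N0 x:[6,51/2] y:[-5,31] z:[4,41] -> hit [6,51/2], descend [6, 16]
  N6 x:[6,23/2] y:[-5,31] z:[4,41] -> hit [6,23/2], descend [12, 18]
    N12 x:[6,19/2] y:[19,31] z:[4,41] -> miss, prune
    N18 x:[13/2,23/2] y:[-5,14] z:[5,18] -> hit [13/2,23/2], descend [1, 5]
      N1 x:[9,23/2] y:[12,14] z:[5,16] -> miss, prune
      N5 x:[13/2,17/2] y:[-5,1] z:[17,18] -> miss, prune
  N16 x:[27/2,51/2] y:[-1,21] z:[4,22] -> hit [27/2,21], descend [10, 15]
    N10 x:[20,51/2] y:[-1,21] z:[15,22] -> hit [20,21], descend [7, 8]
      N7 x:[20,43/2] y:[20,21] z:[15,19] -> miss, prune
      N8 x:[25,51/2] y:[-1,0] z:[20,22] -> miss, prune
    N15 x:[27/2,19] y:[8,14] z:[4,18] -> hit [27/2,14], descend [9, 14]
      N9 x:[29/2,19] y:[8,13] z:[4,10] -> miss, prune
      N14 x:[27/2,15] y:[11,14] z:[17,18] -> miss, prune

Summary -> nodes [0, 6, 12, 18, 1, 5, 16, 10, 7, 8, 15, 9, 14]; box-tests=13; leaf-entries=0; first=miss

== RESULT ==
miss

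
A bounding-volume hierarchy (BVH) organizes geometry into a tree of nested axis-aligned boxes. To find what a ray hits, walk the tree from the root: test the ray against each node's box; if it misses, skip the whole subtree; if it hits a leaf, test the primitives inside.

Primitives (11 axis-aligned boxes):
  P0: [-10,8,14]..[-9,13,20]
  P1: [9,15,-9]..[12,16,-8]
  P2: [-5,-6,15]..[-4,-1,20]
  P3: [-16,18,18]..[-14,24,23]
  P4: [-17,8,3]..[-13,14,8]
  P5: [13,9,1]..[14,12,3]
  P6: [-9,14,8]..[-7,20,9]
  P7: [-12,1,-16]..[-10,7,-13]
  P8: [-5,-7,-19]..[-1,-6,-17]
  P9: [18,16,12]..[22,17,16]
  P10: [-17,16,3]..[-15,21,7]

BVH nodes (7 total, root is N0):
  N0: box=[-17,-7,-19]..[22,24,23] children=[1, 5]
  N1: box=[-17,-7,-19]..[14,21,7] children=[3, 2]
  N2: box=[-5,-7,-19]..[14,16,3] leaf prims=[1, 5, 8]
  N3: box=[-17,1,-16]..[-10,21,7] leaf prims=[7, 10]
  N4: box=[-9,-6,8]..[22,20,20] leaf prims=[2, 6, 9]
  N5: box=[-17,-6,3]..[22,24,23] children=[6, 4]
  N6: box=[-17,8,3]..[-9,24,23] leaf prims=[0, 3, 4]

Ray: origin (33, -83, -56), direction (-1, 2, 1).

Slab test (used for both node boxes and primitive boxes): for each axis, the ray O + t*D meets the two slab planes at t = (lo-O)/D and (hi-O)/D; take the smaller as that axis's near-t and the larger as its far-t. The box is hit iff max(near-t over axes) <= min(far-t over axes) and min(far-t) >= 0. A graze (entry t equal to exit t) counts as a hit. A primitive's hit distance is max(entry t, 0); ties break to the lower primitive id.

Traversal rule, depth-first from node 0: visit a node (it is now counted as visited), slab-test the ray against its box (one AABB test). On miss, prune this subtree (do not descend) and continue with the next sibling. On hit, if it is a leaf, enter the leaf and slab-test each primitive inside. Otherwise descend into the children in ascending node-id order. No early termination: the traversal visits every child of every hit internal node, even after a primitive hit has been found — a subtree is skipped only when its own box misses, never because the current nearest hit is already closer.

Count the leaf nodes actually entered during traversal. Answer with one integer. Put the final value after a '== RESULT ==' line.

Traverse from the root:
N0 x:[11,50] y:[38,107/2] z:[37,79] -> hit [38,50], descend [1, 5]
  N1 x:[19,50] y:[38,52] z:[37,63] -> hit [38,50], descend [2, 3]
    N2 x:[19,38] y:[38,99/2] z:[37,59] -> hit [38,38] leaf, test {P1(miss), P5(miss), P8@t=38}
    N3 x:[43,50] y:[42,52] z:[40,63] -> hit [43,50] leaf, test {P7@t=43, P10(miss)}
  N5 x:[11,50] y:[77/2,107/2] z:[59,79] -> miss, prune

Visited [0, 1, 2, 3, 5]. Tests: 5 box, 2 leaf. Nearest: P8.

== RESULT ==
2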